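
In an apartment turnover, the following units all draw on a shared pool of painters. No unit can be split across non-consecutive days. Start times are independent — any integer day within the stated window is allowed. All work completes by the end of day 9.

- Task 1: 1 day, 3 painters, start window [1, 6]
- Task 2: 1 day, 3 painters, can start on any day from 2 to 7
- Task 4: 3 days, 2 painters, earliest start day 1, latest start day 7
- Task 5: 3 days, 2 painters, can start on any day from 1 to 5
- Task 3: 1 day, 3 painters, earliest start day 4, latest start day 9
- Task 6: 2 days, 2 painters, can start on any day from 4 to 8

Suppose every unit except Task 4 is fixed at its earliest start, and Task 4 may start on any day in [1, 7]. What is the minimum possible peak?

Task 4@1: d1:7  d2:7  d3:4  d4:5  d5:2  d6:0  d7:0  d8:0  d9:0 → peak 7
Task 4@2: d1:5  d2:7  d3:4  d4:7  d5:2  d6:0  d7:0  d8:0  d9:0 → peak 7
Task 4@3: d1:5  d2:5  d3:4  d4:7  d5:4  d6:0  d7:0  d8:0  d9:0 → peak 7
Task 4@4: d1:5  d2:5  d3:2  d4:7  d5:4  d6:2  d7:0  d8:0  d9:0 → peak 7
Task 4@5: d1:5  d2:5  d3:2  d4:5  d5:4  d6:2  d7:2  d8:0  d9:0 → peak 5
Task 4@6: d1:5  d2:5  d3:2  d4:5  d5:2  d6:2  d7:2  d8:2  d9:0 → peak 5
Task 4@7: d1:5  d2:5  d3:2  d4:5  d5:2  d6:0  d7:2  d8:2  d9:2 → peak 5
Best is Task 4@5, peak 5.

5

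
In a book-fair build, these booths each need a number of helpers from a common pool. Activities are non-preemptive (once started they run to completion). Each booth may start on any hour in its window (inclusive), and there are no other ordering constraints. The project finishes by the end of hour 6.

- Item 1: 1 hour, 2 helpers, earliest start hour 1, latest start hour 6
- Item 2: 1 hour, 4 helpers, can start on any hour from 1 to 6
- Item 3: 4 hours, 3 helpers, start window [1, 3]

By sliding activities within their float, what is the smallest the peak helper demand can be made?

4

Early-start (Item 1@1, Item 2@1, Item 3@1) gives peak 9: h1:9  h2:3  h3:3  h4:3  h5:0  h6:0.
Shift Item 2→2, Item 3→3.
Schedule Item 1@1, Item 2@2, Item 3@3: h1:2  h2:4  h3:3  h4:3  h5:3  h6:3 — peak 4.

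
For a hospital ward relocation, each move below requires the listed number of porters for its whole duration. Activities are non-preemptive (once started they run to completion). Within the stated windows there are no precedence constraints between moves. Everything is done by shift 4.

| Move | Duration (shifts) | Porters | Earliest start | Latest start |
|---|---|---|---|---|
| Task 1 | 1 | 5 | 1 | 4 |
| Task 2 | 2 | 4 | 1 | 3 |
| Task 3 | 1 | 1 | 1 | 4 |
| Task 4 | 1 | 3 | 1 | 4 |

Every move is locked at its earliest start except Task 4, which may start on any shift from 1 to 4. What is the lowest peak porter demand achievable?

10

Task 4@1: s1:13  s2:4  s3:0  s4:0 → peak 13
Task 4@2: s1:10  s2:7  s3:0  s4:0 → peak 10
Task 4@3: s1:10  s2:4  s3:3  s4:0 → peak 10
Task 4@4: s1:10  s2:4  s3:0  s4:3 → peak 10
Best is Task 4@2, peak 10.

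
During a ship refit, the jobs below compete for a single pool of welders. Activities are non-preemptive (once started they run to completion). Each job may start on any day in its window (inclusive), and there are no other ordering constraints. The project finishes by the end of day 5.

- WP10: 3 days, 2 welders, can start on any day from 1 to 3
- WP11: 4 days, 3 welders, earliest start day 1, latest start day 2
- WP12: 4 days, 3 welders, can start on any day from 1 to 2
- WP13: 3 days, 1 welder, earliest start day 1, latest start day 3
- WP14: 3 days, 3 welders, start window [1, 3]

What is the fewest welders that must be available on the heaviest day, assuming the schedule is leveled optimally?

12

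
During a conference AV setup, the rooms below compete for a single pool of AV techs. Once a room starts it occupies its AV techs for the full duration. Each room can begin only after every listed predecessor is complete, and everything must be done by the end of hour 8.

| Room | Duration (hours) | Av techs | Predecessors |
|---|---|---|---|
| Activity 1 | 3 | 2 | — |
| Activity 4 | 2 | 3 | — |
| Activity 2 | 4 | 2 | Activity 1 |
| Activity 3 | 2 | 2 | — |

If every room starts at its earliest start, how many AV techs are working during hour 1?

7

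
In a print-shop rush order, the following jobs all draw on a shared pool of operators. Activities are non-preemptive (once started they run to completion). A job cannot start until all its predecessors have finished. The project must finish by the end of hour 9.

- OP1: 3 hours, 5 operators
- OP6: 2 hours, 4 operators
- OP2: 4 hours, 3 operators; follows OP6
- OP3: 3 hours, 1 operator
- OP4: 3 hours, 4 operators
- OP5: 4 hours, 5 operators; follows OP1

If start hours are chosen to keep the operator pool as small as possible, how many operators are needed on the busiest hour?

9

Early-start (OP1@1, OP6@1, OP2@3, OP3@1, OP4@1, OP5@4) gives peak 14: h1:14  h2:14  h3:13  h4:8  h5:8  h6:8  h7:5  h8:0  h9:0.
Shift OP3→3, OP4→7.
Schedule OP1@1, OP6@1, OP2@3, OP3@3, OP4@7, OP5@4: h1:9  h2:9  h3:9  h4:9  h5:9  h6:8  h7:9  h8:4  h9:4 — peak 9.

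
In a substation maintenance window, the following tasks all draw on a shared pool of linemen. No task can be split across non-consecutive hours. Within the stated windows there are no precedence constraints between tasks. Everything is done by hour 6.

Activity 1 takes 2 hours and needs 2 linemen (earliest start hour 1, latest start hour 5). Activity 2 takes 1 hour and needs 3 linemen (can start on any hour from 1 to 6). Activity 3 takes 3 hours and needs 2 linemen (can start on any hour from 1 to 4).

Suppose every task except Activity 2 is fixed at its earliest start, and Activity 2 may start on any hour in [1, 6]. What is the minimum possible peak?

4

Activity 2@1: h1:7  h2:4  h3:2  h4:0  h5:0  h6:0 → peak 7
Activity 2@2: h1:4  h2:7  h3:2  h4:0  h5:0  h6:0 → peak 7
Activity 2@3: h1:4  h2:4  h3:5  h4:0  h5:0  h6:0 → peak 5
Activity 2@4: h1:4  h2:4  h3:2  h4:3  h5:0  h6:0 → peak 4
Activity 2@5: h1:4  h2:4  h3:2  h4:0  h5:3  h6:0 → peak 4
Activity 2@6: h1:4  h2:4  h3:2  h4:0  h5:0  h6:3 → peak 4
Best is Activity 2@4, peak 4.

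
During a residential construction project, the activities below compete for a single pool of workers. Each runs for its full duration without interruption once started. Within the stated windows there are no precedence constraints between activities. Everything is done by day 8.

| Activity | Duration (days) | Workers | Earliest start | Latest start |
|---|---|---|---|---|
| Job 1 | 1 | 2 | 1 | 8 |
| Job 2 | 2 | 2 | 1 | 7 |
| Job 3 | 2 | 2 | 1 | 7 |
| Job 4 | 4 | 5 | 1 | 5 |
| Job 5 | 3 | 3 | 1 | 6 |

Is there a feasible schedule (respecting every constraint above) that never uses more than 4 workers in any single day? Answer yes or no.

no

Total worker-days = 39; over 8 days the average is 39/8 > 4, so some day must exceed 4.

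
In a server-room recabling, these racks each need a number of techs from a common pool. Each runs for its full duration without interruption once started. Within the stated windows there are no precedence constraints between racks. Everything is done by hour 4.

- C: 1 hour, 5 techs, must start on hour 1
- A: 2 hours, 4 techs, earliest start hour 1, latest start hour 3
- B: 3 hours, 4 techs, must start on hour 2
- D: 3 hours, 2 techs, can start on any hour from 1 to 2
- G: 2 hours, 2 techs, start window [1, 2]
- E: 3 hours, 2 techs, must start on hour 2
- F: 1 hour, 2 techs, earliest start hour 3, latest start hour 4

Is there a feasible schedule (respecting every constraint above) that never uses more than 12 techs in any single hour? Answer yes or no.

Schedule C@1, A@3, B@2, D@1, G@1, E@2, F@4: h1:9  h2:10  h3:12  h4:12 — peak 12 ≤ 12.

yes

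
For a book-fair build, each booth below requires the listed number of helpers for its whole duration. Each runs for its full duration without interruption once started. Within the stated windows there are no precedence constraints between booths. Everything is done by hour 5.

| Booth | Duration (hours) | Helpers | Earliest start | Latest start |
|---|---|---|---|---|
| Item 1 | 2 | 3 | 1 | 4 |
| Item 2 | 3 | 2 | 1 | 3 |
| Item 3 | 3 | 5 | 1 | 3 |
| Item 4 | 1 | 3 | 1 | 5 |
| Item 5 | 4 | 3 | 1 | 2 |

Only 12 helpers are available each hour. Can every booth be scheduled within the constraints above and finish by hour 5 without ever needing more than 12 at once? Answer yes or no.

yes

Schedule Item 1@1, Item 2@1, Item 3@3, Item 4@1, Item 5@2: h1:8  h2:8  h3:10  h4:8  h5:8 — peak 10 ≤ 12.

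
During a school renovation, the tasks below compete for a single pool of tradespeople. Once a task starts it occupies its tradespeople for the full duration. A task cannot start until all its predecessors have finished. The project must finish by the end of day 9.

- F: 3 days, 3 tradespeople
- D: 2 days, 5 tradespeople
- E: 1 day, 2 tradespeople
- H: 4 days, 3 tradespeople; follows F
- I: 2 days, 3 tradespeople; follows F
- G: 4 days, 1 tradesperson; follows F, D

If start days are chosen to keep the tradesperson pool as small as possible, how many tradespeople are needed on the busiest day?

Early-start (F@1, D@1, E@1, H@4, I@4, G@4) gives peak 10: d1:10  d2:8  d3:3  d4:7  d5:7  d6:4  d7:4  d8:0  d9:0.
Shift D→4, H→6, I→6, G→6.
Schedule F@1, D@4, E@1, H@6, I@6, G@6: d1:5  d2:3  d3:3  d4:5  d5:5  d6:7  d7:7  d8:4  d9:4 — peak 7.

7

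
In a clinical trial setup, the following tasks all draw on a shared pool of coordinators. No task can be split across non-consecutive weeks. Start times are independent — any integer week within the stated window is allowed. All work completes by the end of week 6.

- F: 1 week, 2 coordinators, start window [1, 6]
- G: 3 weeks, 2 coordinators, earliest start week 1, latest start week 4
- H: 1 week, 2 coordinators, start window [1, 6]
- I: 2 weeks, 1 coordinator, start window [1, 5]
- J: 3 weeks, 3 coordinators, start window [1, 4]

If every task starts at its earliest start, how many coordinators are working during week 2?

At early start, week 2 has: G, I, J.
Demand: 2 + 1 + 3 = 6.

6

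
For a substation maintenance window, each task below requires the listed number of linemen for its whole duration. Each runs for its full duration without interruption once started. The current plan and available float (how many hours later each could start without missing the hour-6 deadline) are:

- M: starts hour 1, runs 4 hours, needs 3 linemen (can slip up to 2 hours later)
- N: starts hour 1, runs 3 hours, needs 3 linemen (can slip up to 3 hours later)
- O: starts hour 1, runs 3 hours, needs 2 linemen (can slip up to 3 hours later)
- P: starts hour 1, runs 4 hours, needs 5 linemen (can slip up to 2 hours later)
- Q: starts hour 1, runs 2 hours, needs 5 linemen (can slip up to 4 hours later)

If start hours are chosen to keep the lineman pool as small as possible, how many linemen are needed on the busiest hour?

Early-start (M@1, N@1, O@1, P@1, Q@1) gives peak 18: h1:18  h2:18  h3:13  h4:8  h5:0  h6:0.
Shift O→4, Q→5.
Schedule M@1, N@1, O@4, P@1, Q@5: h1:11  h2:11  h3:11  h4:10  h5:7  h6:7 — peak 11.

11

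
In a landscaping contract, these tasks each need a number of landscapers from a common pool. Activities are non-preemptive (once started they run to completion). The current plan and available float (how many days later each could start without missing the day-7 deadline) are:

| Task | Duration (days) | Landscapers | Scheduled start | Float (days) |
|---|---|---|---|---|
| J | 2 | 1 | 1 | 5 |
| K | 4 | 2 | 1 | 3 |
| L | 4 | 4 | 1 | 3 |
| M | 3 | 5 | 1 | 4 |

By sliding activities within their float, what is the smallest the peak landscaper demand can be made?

Early-start (J@1, K@1, L@1, M@1) gives peak 12: d1:12  d2:12  d3:11  d4:6  d5:0  d6:0  d7:0.
Shift K→4, L→4.
Schedule J@1, K@4, L@4, M@1: d1:6  d2:6  d3:5  d4:6  d5:6  d6:6  d7:6 — peak 6.
Total landscaper-days = 41 over 7 days ⇒ peak ≥ ⌈41/7⌉ = 6, so 6 is optimal.

6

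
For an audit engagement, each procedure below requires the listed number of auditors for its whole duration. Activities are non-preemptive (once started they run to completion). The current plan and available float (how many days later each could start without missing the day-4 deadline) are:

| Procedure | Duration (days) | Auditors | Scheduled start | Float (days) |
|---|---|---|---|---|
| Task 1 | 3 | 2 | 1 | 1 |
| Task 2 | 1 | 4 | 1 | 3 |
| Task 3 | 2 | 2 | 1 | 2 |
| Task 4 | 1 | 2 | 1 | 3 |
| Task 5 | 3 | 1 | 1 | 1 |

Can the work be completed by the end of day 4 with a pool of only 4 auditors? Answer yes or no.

no

Total auditor-days = 19; over 4 days the average is 19/4 > 4, so some day must exceed 4.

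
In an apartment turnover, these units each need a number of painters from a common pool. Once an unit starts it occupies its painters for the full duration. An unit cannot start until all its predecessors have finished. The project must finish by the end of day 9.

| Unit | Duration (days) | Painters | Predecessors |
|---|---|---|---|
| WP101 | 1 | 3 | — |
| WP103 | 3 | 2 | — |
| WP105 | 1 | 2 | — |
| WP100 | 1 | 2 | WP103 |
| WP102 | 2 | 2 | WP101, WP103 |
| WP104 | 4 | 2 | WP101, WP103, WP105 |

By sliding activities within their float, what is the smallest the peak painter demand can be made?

4

Early-start (WP101@1, WP103@1, WP105@1, WP100@4, WP102@4, WP104@4) gives peak 7: d1:7  d2:2  d3:2  d4:6  d5:4  d6:2  d7:2  d8:0  d9:0.
Shift WP103→2, WP105→2, WP100→5, WP102→5, WP104→6.
Schedule WP101@1, WP103@2, WP105@2, WP100@5, WP102@5, WP104@6: d1:3  d2:4  d3:2  d4:2  d5:4  d6:4  d7:2  d8:2  d9:2 — peak 4.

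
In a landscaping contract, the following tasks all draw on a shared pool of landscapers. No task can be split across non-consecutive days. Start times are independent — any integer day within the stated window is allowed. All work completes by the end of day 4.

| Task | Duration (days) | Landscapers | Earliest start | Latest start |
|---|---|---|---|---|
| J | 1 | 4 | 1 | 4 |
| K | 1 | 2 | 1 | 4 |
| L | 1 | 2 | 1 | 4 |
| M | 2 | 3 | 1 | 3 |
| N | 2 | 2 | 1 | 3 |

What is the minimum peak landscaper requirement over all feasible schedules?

5

Early-start (J@1, K@1, L@1, M@1, N@1) gives peak 13: d1:13  d2:5  d3:0  d4:0.
Shift K→2, L→2, M→3, N→3.
Schedule J@1, K@2, L@2, M@3, N@3: d1:4  d2:4  d3:5  d4:5 — peak 5.
Total landscaper-days = 18 over 4 days ⇒ peak ≥ ⌈18/4⌉ = 5, so 5 is optimal.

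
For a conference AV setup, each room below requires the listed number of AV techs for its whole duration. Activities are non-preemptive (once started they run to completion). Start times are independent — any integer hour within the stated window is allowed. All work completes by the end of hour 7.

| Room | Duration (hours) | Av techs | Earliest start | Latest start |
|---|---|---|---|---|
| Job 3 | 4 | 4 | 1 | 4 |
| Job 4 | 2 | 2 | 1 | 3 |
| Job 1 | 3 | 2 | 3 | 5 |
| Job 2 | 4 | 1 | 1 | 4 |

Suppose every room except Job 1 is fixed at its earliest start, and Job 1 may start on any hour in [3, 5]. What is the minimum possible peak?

Job 1@3: h1:7  h2:7  h3:7  h4:7  h5:2  h6:0  h7:0 → peak 7
Job 1@4: h1:7  h2:7  h3:5  h4:7  h5:2  h6:2  h7:0 → peak 7
Job 1@5: h1:7  h2:7  h3:5  h4:5  h5:2  h6:2  h7:2 → peak 7
Best is Job 1@3, peak 7.

7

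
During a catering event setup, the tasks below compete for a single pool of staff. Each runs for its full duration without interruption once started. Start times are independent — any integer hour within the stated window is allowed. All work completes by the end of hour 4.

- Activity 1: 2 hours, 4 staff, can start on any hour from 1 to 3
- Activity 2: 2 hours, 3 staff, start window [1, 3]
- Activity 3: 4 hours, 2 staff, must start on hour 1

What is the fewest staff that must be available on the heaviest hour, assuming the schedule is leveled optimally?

Early-start (Activity 1@1, Activity 2@1, Activity 3@1) gives peak 9: h1:9  h2:9  h3:2  h4:2.
Shift Activity 2→3.
Schedule Activity 1@1, Activity 2@3, Activity 3@1: h1:6  h2:6  h3:5  h4:5 — peak 6.
Total staffer-hours = 22 over 4 hours ⇒ peak ≥ ⌈22/4⌉ = 6, so 6 is optimal.

6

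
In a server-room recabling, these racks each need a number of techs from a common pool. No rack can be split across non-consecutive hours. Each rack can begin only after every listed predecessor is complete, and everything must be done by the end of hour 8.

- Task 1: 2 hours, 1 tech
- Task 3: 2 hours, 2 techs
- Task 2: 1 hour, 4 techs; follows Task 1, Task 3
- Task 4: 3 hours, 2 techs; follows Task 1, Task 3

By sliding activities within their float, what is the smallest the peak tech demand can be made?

Early-start (Task 1@1, Task 3@1, Task 2@3, Task 4@3) gives peak 6: h1:3  h2:3  h3:6  h4:2  h5:2  h6:0  h7:0  h8:0.
Shift Task 4→4.
Schedule Task 1@1, Task 3@1, Task 2@3, Task 4@4: h1:3  h2:3  h3:4  h4:2  h5:2  h6:2  h7:0  h8:0 — peak 4.

4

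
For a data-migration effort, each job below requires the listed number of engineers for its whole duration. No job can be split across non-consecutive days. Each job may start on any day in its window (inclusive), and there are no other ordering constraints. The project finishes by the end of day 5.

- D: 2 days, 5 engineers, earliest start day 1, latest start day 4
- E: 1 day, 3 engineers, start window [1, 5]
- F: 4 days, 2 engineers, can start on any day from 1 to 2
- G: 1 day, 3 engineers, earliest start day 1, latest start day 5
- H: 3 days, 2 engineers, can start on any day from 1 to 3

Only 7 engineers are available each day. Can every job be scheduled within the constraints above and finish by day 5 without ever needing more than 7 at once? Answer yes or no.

Schedule D@1, E@3, F@1, G@4, H@3: d1:7  d2:7  d3:7  d4:7  d5:2 — peak 7 ≤ 7.

yes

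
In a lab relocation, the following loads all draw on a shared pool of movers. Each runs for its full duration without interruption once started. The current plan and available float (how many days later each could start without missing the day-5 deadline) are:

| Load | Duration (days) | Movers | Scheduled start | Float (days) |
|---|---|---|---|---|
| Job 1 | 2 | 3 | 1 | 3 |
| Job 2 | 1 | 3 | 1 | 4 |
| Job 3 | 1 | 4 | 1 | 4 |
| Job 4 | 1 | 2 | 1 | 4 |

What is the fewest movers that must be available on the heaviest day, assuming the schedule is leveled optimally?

Early-start (Job 1@1, Job 2@1, Job 3@1, Job 4@1) gives peak 12: d1:12  d2:3  d3:0  d4:0  d5:0.
Shift Job 2→3, Job 3→4, Job 4→5.
Schedule Job 1@1, Job 2@3, Job 3@4, Job 4@5: d1:3  d2:3  d3:3  d4:4  d5:2 — peak 4.

4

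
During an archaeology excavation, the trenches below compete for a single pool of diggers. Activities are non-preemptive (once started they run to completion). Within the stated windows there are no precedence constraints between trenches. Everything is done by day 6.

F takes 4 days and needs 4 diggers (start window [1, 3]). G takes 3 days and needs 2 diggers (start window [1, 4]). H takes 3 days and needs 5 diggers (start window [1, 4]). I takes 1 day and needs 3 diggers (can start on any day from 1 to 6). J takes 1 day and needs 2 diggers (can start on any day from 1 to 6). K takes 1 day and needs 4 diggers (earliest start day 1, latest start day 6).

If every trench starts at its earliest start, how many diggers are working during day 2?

11

At early start, day 2 has: F, G, H.
Demand: 4 + 2 + 5 = 11.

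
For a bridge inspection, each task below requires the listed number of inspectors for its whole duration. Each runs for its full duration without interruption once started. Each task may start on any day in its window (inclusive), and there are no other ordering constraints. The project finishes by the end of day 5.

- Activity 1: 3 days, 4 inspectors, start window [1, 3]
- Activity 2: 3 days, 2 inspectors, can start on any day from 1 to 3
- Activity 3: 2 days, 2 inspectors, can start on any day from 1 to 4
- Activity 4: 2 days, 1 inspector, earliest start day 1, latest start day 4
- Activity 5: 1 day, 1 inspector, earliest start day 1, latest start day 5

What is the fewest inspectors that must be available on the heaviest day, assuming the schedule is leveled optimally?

6

Early-start (Activity 1@1, Activity 2@1, Activity 3@1, Activity 4@1, Activity 5@1) gives peak 10: d1:10  d2:9  d3:6  d4:0  d5:0.
Shift Activity 3→4, Activity 4→4, Activity 5→4.
Schedule Activity 1@1, Activity 2@1, Activity 3@4, Activity 4@4, Activity 5@4: d1:6  d2:6  d3:6  d4:4  d5:3 — peak 6.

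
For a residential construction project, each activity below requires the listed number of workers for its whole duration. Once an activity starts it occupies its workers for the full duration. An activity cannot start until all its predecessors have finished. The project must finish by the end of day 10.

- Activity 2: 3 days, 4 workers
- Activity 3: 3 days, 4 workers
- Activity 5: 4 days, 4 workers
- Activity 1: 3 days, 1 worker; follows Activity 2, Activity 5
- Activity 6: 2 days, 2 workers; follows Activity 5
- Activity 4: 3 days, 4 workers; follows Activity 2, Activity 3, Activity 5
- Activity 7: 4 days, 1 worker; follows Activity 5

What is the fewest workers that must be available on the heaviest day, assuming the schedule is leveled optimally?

8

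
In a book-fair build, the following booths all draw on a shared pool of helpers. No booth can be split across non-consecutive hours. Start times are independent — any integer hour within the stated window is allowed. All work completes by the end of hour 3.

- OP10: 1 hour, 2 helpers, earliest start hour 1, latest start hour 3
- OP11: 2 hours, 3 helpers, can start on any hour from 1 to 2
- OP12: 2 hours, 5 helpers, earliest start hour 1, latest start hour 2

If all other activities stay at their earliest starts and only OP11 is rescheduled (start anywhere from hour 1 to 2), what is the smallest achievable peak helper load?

8

OP11@1: h1:10  h2:8  h3:0 → peak 10
OP11@2: h1:7  h2:8  h3:3 → peak 8
Best is OP11@2, peak 8.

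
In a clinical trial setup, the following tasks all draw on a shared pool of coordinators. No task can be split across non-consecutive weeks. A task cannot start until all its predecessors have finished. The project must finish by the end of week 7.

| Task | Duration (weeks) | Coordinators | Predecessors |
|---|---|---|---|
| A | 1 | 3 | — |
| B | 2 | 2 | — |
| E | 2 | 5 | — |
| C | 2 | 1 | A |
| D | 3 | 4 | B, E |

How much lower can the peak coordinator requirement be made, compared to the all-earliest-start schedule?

5

Early-start peak: w1:10  w2:8  w3:5  w4:4  w5:4  w6:0  w7:0 ⇒ 10.
Leveled (A@1, B@1, E@3, C@5, D@5): w1:5  w2:2  w3:5  w4:5  w5:5  w6:5  w7:4 ⇒ 5.
Reduction 10 − 5 = 5.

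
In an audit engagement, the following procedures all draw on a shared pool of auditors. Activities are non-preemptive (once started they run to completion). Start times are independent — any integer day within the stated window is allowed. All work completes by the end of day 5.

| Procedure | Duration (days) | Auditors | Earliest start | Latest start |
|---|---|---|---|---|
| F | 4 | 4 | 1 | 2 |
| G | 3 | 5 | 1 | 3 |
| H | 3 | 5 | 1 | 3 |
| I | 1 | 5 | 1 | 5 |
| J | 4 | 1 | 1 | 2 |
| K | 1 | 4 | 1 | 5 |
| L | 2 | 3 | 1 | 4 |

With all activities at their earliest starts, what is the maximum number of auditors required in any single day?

27

Early-start schedule: F@1, G@1, H@1, I@1, J@1, K@1, L@1.
Load per day: day 1: 27, day 2: 18, day 3: 15, day 4: 5, day 5: 0.
Peak is 27.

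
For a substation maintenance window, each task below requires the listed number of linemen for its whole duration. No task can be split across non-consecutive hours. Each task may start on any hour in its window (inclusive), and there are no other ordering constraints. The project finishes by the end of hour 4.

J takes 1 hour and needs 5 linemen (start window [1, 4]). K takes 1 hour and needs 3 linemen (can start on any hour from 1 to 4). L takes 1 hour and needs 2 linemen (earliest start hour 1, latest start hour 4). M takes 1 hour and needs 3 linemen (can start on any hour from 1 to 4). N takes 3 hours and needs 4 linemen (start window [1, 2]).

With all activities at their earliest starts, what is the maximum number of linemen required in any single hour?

Early-start schedule: J@1, K@1, L@1, M@1, N@1.
Load per hour: hour 1: 17, hour 2: 4, hour 3: 4, hour 4: 0.
Peak is 17.

17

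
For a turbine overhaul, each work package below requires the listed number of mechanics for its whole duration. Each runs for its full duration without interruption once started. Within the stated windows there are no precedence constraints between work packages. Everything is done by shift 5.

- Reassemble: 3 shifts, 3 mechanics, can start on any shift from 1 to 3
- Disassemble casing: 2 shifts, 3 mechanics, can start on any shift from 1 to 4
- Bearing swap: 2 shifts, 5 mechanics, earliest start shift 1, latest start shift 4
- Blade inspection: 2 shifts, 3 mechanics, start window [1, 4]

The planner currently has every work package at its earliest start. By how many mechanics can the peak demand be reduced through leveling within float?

6

Early-start peak: s1:14  s2:14  s3:3  s4:0  s5:0 ⇒ 14.
Leveled (Reassemble@1, Disassemble casing@1, Bearing swap@3, Blade inspection@4): s1:6  s2:6  s3:8  s4:8  s5:3 ⇒ 8.
Reduction 14 − 8 = 6.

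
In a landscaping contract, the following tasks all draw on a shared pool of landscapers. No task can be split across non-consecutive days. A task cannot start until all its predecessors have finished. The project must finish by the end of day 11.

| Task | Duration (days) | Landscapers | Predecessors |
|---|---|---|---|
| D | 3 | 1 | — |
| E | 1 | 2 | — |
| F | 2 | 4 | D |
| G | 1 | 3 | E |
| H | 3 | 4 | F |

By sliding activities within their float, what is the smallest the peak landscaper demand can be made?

4

Schedule D@1, E@1, F@4, G@2, H@6: d1:3  d2:4  d3:1  d4:4  d5:4  d6:4  d7:4  d8:4  d9:0  d10:0  d11:0 — peak 4.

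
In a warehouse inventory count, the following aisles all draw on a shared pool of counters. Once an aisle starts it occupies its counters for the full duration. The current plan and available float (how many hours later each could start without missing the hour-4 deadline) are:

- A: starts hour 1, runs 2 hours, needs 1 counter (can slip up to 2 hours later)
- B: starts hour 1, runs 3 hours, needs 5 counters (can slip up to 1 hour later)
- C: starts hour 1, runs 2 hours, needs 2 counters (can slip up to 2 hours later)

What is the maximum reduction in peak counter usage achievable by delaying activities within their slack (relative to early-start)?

Early-start peak: h1:8  h2:8  h3:5  h4:0 ⇒ 8.
Leveled (A@1, B@1, C@3): h1:6  h2:6  h3:7  h4:2 ⇒ 7.
Reduction 8 − 7 = 1.

1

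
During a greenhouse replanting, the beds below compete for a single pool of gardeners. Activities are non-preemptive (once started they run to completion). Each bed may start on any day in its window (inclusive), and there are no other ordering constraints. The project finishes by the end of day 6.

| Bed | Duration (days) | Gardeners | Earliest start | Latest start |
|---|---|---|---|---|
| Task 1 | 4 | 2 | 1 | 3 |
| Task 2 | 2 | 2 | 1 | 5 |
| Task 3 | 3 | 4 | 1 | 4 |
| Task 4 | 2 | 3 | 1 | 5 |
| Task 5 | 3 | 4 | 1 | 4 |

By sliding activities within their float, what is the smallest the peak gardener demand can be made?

Early-start (Task 1@1, Task 2@1, Task 3@1, Task 4@1, Task 5@1) gives peak 15: d1:15  d2:15  d3:10  d4:2  d5:0  d6:0.
Shift Task 4→5, Task 5→4.
Schedule Task 1@1, Task 2@1, Task 3@1, Task 4@5, Task 5@4: d1:8  d2:8  d3:6  d4:6  d5:7  d6:7 — peak 8.

8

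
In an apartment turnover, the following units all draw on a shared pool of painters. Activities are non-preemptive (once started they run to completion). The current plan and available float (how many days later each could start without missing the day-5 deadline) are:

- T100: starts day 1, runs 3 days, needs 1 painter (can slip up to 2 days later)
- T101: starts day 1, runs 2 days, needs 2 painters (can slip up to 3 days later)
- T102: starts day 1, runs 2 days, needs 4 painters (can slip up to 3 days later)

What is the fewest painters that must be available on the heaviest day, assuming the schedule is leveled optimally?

Early-start (T100@1, T101@1, T102@1) gives peak 7: d1:7  d2:7  d3:1  d4:0  d5:0.
Shift T102→4.
Schedule T100@1, T101@1, T102@4: d1:3  d2:3  d3:1  d4:4  d5:4 — peak 4.

4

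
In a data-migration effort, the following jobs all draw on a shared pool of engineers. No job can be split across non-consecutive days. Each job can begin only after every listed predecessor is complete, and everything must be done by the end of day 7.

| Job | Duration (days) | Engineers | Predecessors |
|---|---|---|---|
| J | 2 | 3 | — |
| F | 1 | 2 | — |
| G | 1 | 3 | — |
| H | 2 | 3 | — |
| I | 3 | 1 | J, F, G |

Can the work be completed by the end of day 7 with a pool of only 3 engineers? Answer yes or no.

no

The minimum achievable peak is 4; 3 < 4, so no feasible schedule stays within the cap.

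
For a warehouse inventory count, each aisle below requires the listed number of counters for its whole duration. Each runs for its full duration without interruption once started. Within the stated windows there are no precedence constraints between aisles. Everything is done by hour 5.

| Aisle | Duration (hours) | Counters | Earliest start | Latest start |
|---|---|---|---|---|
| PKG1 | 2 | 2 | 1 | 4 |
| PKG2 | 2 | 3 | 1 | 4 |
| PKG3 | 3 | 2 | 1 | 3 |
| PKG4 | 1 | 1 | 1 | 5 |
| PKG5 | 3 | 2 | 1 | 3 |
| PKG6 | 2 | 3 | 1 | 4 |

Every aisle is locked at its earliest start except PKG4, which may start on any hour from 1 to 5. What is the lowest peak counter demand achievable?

PKG4@1: h1:13  h2:12  h3:4  h4:0  h5:0 → peak 13
PKG4@2: h1:12  h2:13  h3:4  h4:0  h5:0 → peak 13
PKG4@3: h1:12  h2:12  h3:5  h4:0  h5:0 → peak 12
PKG4@4: h1:12  h2:12  h3:4  h4:1  h5:0 → peak 12
PKG4@5: h1:12  h2:12  h3:4  h4:0  h5:1 → peak 12
Best is PKG4@3, peak 12.

12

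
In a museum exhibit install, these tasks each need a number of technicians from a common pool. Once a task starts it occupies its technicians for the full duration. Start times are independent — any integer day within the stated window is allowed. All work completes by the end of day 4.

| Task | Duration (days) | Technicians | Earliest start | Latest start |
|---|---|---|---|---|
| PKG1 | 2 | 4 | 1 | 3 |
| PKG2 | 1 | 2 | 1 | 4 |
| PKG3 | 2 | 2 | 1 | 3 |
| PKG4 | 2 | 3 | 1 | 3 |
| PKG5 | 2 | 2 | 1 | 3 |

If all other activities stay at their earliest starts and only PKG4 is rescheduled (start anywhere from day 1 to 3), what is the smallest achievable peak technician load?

PKG4@1: d1:13  d2:11  d3:0  d4:0 → peak 13
PKG4@2: d1:10  d2:11  d3:3  d4:0 → peak 11
PKG4@3: d1:10  d2:8  d3:3  d4:3 → peak 10
Best is PKG4@3, peak 10.

10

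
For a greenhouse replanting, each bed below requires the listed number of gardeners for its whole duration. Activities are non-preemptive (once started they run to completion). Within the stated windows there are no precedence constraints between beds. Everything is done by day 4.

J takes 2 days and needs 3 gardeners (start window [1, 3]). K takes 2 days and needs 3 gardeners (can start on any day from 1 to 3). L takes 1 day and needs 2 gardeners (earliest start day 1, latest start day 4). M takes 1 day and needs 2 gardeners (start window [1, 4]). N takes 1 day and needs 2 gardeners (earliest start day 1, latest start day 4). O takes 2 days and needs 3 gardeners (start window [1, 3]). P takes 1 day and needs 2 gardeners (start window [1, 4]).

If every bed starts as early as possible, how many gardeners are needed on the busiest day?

17

Early-start schedule: J@1, K@1, L@1, M@1, N@1, O@1, P@1.
Load per day: day 1: 17, day 2: 9, day 3: 0, day 4: 0.
Peak is 17.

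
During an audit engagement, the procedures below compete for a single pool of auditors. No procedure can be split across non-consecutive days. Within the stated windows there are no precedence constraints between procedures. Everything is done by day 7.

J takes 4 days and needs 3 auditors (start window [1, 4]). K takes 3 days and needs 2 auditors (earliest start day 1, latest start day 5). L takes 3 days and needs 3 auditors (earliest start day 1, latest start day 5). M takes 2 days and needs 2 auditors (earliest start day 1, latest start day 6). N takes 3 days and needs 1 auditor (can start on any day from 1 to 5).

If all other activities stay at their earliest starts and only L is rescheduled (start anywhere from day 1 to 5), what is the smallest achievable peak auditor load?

8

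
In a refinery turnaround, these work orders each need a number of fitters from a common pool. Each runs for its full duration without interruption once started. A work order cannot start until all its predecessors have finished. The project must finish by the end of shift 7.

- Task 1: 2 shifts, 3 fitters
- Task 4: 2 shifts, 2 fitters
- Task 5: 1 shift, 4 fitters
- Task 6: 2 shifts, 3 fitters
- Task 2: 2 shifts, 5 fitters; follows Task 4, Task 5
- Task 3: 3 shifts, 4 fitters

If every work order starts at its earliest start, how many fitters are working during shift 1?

16

At early start, shift 1 has: Task 1, Task 4, Task 5, Task 6, Task 3.
Demand: 3 + 2 + 4 + 3 + 4 = 16.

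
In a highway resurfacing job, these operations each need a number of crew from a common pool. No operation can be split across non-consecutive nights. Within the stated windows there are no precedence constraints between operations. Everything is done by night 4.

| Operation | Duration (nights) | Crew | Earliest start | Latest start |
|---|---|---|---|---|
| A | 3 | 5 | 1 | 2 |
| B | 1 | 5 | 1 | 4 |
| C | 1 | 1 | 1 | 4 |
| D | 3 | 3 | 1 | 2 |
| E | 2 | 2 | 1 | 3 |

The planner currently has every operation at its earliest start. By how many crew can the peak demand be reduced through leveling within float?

Early-start peak: n1:16  n2:10  n3:8  n4:0 ⇒ 16.
Leveled (A@1, B@1, C@2, D@2, E@3): n1:10  n2:9  n3:10  n4:5 ⇒ 10.
Reduction 16 − 10 = 6.

6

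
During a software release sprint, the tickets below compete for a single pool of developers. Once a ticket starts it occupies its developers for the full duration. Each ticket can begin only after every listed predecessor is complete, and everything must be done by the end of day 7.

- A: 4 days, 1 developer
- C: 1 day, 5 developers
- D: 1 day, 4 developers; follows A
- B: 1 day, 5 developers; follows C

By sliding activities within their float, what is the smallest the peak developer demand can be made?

5

Early-start (A@1, C@1, D@5, B@2) gives peak 6: d1:6  d2:6  d3:1  d4:1  d5:4  d6:0  d7:0.
Shift C→5, D→6, B→7.
Schedule A@1, C@5, D@6, B@7: d1:1  d2:1  d3:1  d4:1  d5:5  d6:4  d7:5 — peak 5.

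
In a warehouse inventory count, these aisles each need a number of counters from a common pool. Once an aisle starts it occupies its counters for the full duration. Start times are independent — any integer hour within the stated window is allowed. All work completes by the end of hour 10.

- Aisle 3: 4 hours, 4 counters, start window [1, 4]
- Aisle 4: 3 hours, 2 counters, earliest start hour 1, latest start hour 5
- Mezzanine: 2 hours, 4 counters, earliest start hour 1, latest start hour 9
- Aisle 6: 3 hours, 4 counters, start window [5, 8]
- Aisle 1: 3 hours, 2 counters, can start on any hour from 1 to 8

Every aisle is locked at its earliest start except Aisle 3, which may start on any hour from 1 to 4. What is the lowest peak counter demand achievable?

8

Aisle 3@1: h1:12  h2:12  h3:8  h4:4  h5:4  h6:4  h7:4  h8:0  h9:0  h10:0 → peak 12
Aisle 3@2: h1:8  h2:12  h3:8  h4:4  h5:8  h6:4  h7:4  h8:0  h9:0  h10:0 → peak 12
Aisle 3@3: h1:8  h2:8  h3:8  h4:4  h5:8  h6:8  h7:4  h8:0  h9:0  h10:0 → peak 8
Aisle 3@4: h1:8  h2:8  h3:4  h4:4  h5:8  h6:8  h7:8  h8:0  h9:0  h10:0 → peak 8
Best is Aisle 3@3, peak 8.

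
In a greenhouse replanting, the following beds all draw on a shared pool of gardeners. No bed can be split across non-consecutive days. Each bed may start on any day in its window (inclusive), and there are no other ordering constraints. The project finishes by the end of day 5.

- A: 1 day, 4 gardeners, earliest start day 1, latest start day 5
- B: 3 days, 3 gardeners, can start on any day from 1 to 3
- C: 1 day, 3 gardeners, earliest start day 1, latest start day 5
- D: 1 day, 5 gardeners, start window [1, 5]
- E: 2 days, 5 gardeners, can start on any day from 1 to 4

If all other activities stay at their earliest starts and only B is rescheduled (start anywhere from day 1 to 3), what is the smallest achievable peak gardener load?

B@1: d1:20  d2:8  d3:3  d4:0  d5:0 → peak 20
B@2: d1:17  d2:8  d3:3  d4:3  d5:0 → peak 17
B@3: d1:17  d2:5  d3:3  d4:3  d5:3 → peak 17
Best is B@2, peak 17.

17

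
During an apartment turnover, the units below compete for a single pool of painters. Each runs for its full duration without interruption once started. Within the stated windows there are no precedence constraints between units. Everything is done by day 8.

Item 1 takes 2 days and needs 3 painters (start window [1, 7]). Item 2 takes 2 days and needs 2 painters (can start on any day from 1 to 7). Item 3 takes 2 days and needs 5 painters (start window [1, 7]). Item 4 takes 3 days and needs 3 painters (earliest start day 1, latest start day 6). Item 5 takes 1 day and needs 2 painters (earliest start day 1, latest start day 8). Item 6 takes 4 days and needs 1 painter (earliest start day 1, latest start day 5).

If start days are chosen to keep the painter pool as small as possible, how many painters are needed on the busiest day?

5

Early-start (Item 1@1, Item 2@1, Item 3@1, Item 4@1, Item 5@1, Item 6@1) gives peak 16: d1:16  d2:14  d3:4  d4:1  d5:0  d6:0  d7:0  d8:0.
Shift Item 3→3, Item 4→5, Item 5→8, Item 6→5.
Schedule Item 1@1, Item 2@1, Item 3@3, Item 4@5, Item 5@8, Item 6@5: d1:5  d2:5  d3:5  d4:5  d5:4  d6:4  d7:4  d8:3 — peak 5.
Total painter-days = 35 over 8 days ⇒ peak ≥ ⌈35/8⌉ = 5, so 5 is optimal.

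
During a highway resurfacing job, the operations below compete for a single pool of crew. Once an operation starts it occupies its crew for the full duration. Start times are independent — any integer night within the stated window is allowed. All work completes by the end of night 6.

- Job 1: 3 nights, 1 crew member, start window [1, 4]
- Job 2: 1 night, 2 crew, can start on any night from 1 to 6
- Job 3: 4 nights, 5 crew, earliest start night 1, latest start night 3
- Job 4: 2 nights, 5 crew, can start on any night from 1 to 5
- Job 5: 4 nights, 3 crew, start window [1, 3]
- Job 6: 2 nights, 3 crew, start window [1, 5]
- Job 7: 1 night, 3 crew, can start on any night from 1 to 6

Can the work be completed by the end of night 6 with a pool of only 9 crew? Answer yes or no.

no

Total crew member-nights = 56; over 6 nights the average is 56/6 > 9, so some night must exceed 9.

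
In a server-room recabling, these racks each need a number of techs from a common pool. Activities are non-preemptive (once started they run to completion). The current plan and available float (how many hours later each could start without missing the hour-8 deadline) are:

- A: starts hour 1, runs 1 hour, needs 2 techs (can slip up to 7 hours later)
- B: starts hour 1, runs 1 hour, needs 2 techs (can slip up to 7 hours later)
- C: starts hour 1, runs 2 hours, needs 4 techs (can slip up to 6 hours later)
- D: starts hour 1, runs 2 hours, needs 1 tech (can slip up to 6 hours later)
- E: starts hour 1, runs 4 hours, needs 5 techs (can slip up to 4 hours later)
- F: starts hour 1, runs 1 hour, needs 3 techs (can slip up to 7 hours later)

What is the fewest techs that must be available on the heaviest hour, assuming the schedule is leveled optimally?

5

Early-start (A@1, B@1, C@1, D@1, E@1, F@1) gives peak 17: h1:17  h2:10  h3:5  h4:5  h5:0  h6:0  h7:0  h8:0.
Shift C→2, E→4, F→8.
Schedule A@1, B@1, C@2, D@1, E@4, F@8: h1:5  h2:5  h3:4  h4:5  h5:5  h6:5  h7:5  h8:3 — peak 5.
Total tech-hours = 37 over 8 hours ⇒ peak ≥ ⌈37/8⌉ = 5, so 5 is optimal.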